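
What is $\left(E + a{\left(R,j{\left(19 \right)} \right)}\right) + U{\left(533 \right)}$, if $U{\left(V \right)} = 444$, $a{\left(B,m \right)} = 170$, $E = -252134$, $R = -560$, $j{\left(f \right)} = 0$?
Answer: $-251520$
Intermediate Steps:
$\left(E + a{\left(R,j{\left(19 \right)} \right)}\right) + U{\left(533 \right)} = \left(-252134 + 170\right) + 444 = -251964 + 444 = -251520$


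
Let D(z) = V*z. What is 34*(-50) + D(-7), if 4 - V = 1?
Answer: -1721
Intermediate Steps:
V = 3 (V = 4 - 1*1 = 4 - 1 = 3)
D(z) = 3*z
34*(-50) + D(-7) = 34*(-50) + 3*(-7) = -1700 - 21 = -1721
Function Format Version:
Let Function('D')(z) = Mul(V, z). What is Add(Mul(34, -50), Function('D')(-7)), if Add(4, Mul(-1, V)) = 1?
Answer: -1721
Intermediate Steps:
V = 3 (V = Add(4, Mul(-1, 1)) = Add(4, -1) = 3)
Function('D')(z) = Mul(3, z)
Add(Mul(34, -50), Function('D')(-7)) = Add(Mul(34, -50), Mul(3, -7)) = Add(-1700, -21) = -1721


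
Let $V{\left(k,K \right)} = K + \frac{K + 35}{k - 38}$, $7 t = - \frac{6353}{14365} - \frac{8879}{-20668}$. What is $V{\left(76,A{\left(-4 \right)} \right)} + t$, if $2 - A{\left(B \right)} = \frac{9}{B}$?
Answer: $\frac{417070086233}{78974288120} \approx 5.2811$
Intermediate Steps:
$t = - \frac{3756969}{2078270740}$ ($t = \frac{- \frac{6353}{14365} - \frac{8879}{-20668}}{7} = \frac{\left(-6353\right) \frac{1}{14365} - - \frac{8879}{20668}}{7} = \frac{- \frac{6353}{14365} + \frac{8879}{20668}}{7} = \frac{1}{7} \left(- \frac{3756969}{296895820}\right) = - \frac{3756969}{2078270740} \approx -0.0018077$)
$A{\left(B \right)} = 2 - \frac{9}{B}$
$V{\left(k,K \right)} = K + \frac{35 + K}{-38 + k}$
$V{\left(76,A{\left(-4 \right)} \right)} + t = \frac{35 - 37 \left(2 - \frac{9}{-4}\right) + \left(2 - \frac{9}{-4}\right) 76}{-38 + 76} - \frac{3756969}{2078270740} = \frac{35 - 37 \left(2 - - \frac{9}{4}\right) + \left(2 - - \frac{9}{4}\right) 76}{38} - \frac{3756969}{2078270740} = \frac{35 - 37 \left(2 + \frac{9}{4}\right) + \left(2 + \frac{9}{4}\right) 76}{38} - \frac{3756969}{2078270740} = \frac{35 - \frac{629}{4} + \frac{17}{4} \cdot 76}{38} - \frac{3756969}{2078270740} = \frac{35 - \frac{629}{4} + 323}{38} - \frac{3756969}{2078270740} = \frac{1}{38} \cdot \frac{803}{4} - \frac{3756969}{2078270740} = \frac{803}{152} - \frac{3756969}{2078270740} = \frac{417070086233}{78974288120}$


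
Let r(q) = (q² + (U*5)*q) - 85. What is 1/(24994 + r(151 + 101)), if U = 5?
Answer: 1/94713 ≈ 1.0558e-5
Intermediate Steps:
r(q) = -85 + q² + 25*q (r(q) = (q² + (5*5)*q) - 85 = (q² + 25*q) - 85 = -85 + q² + 25*q)
1/(24994 + r(151 + 101)) = 1/(24994 + (-85 + (151 + 101)² + 25*(151 + 101))) = 1/(24994 + (-85 + 252² + 25*252)) = 1/(24994 + (-85 + 63504 + 6300)) = 1/(24994 + 69719) = 1/94713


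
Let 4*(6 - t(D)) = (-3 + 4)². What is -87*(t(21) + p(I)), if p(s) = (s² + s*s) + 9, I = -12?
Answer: -105357/4 ≈ -26339.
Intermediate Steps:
p(s) = 9 + 2*s² (p(s) = (s² + s²) + 9 = 2*s² + 9 = 9 + 2*s²)
t(D) = 23/4 (t(D) = 6 - (-3 + 4)²/4 = 6 - ¼*1² = 6 - ¼*1 = 6 - ¼ = 23/4)
-87*(t(21) + p(I)) = -87*(23/4 + (9 + 2*(-12)²)) = -87*(23/4 + (9 + 2*144)) = -87*(23/4 + (9 + 288)) = -87*(23/4 + 297) = -87*1211/4 = -105357/4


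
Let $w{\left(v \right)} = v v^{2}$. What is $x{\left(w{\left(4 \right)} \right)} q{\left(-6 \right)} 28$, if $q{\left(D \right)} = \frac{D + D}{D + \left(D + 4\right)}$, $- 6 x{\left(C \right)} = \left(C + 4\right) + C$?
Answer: $-924$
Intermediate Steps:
$w{\left(v \right)} = v^{3}$
$x{\left(C \right)} = - \frac{2}{3} - \frac{C}{3}$ ($x{\left(C \right)} = - \frac{\left(C + 4\right) + C}{6} = - \frac{\left(4 + C\right) + C}{6} = - \frac{4 + 2 C}{6} = - \frac{2}{3} - \frac{C}{3}$)
$q{\left(D \right)} = \frac{2 D}{4 + 2 D}$ ($q{\left(D \right)} = \frac{2 D}{D + \left(4 + D\right)} = \frac{2 D}{4 + 2 D}$)
$x{\left(w{\left(4 \right)} \right)} q{\left(-6 \right)} 28 = \left(- \frac{2}{3} - \frac{4^{3}}{3}\right) \left(- \frac{6}{2 - 6}\right) 28 = \left(- \frac{2}{3} - \frac{64}{3}\right) \left(- \frac{6}{-4}\right) 28 = \left(- \frac{2}{3} - \frac{64}{3}\right) \left(\left(-6\right) \left(- \frac{1}{4}\right)\right) 28 = \left(-22\right) \frac{3}{2} \cdot 28 = \left(-33\right) 28 = -924$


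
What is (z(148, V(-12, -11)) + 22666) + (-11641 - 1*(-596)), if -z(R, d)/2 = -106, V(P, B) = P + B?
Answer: 11833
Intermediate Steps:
V(P, B) = B + P
z(R, d) = 212 (z(R, d) = -2*(-106) = 212)
(z(148, V(-12, -11)) + 22666) + (-11641 - 1*(-596)) = (212 + 22666) + (-11641 - 1*(-596)) = 22878 + (-11641 + 596) = 22878 - 11045 = 11833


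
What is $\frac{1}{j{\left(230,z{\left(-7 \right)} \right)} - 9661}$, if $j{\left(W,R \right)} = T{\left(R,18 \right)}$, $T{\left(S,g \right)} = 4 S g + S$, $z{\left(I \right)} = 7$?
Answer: $- \frac{1}{9150} \approx -0.00010929$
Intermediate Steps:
$T{\left(S,g \right)} = S + 4 S g$ ($T{\left(S,g \right)} = 4 S g + S = S + 4 S g$)
$j{\left(W,R \right)} = 73 R$ ($j{\left(W,R \right)} = R \left(1 + 4 \cdot 18\right) = R \left(1 + 72\right) = R 73 = 73 R$)
$\frac{1}{j{\left(230,z{\left(-7 \right)} \right)} - 9661} = \frac{1}{73 \cdot 7 - 9661} = \frac{1}{511 - 9661} = \frac{1}{-9150} = - \frac{1}{9150}$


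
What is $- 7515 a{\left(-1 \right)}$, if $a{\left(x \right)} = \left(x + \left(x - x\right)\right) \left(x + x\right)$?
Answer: $-15030$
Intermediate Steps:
$a{\left(x \right)} = 2 x^{2}$ ($a{\left(x \right)} = \left(x + 0\right) 2 x = x 2 x = 2 x^{2}$)
$- 7515 a{\left(-1 \right)} = - 7515 \cdot 2 \left(-1\right)^{2} = - 7515 \cdot 2 \cdot 1 = \left(-7515\right) 2 = -15030$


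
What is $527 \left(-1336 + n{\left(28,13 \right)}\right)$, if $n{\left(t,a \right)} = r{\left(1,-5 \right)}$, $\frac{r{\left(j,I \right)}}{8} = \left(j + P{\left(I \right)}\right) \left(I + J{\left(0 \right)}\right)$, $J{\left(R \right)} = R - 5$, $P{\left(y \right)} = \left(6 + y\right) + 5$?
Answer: $-999192$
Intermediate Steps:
$P{\left(y \right)} = 11 + y$
$J{\left(R \right)} = -5 + R$ ($J{\left(R \right)} = R - 5 = -5 + R$)
$r{\left(j,I \right)} = 8 \left(-5 + I\right) \left(11 + I + j\right)$ ($r{\left(j,I \right)} = 8 \left(j + \left(11 + I\right)\right) \left(I + \left(-5 + 0\right)\right) = 8 \left(11 + I + j\right) \left(I - 5\right) = 8 \left(11 + I + j\right) \left(-5 + I\right) = 8 \left(-5 + I\right) \left(11 + I + j\right)$)
$n{\left(t,a \right)} = -560$ ($n{\left(t,a \right)} = -440 - 40 + 8 \left(-5\right)^{2} + 48 \left(-5\right) + 8 \left(-5\right) 1 = -440 - 40 + 8 \cdot 25 - 240 - 40 = -440 - 40 + 200 - 240 - 40 = -560$)
$527 \left(-1336 + n{\left(28,13 \right)}\right) = 527 \left(-1336 - 560\right) = 527 \left(-1896\right) = -999192$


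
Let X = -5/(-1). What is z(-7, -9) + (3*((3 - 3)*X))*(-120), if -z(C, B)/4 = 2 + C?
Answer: 20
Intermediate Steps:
X = 5 (X = -5*(-1) = 5)
z(C, B) = -8 - 4*C (z(C, B) = -4*(2 + C) = -8 - 4*C)
z(-7, -9) + (3*((3 - 3)*X))*(-120) = (-8 - 4*(-7)) + (3*((3 - 3)*5))*(-120) = (-8 + 28) + (3*(0*5))*(-120) = 20 + (3*0)*(-120) = 20 + 0*(-120) = 20 + 0 = 20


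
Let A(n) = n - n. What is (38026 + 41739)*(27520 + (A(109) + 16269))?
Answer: 3492829585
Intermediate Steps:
A(n) = 0
(38026 + 41739)*(27520 + (A(109) + 16269)) = (38026 + 41739)*(27520 + (0 + 16269)) = 79765*(27520 + 16269) = 79765*43789 = 3492829585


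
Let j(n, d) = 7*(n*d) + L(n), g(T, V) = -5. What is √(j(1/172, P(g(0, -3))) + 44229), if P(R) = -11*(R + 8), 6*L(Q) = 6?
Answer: √327115147/86 ≈ 210.31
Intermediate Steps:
L(Q) = 1 (L(Q) = (⅙)*6 = 1)
P(R) = -88 - 11*R (P(R) = -11*(8 + R) = -88 - 11*R)
j(n, d) = 1 + 7*d*n (j(n, d) = 7*(n*d) + 1 = 7*(d*n) + 1 = 7*d*n + 1 = 1 + 7*d*n)
√(j(1/172, P(g(0, -3))) + 44229) = √((1 + 7*(-88 - 11*(-5))/172) + 44229) = √((1 + 7*(-88 + 55)*(1/172)) + 44229) = √((1 + 7*(-33)*(1/172)) + 44229) = √((1 - 231/172) + 44229) = √(-59/172 + 44229) = √(7607329/172) = √327115147/86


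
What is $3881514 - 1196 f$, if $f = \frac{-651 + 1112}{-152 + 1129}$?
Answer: $\frac{3791687822}{977} \approx 3.8809 \cdot 10^{6}$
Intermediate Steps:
$f = \frac{461}{977} \approx 0.47185$
$3881514 - 1196 f = 3881514 - \frac{551356}{977} = \frac{3791687822}{977}$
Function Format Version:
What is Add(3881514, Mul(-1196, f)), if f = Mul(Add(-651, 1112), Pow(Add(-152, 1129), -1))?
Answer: Rational(3791687822, 977) ≈ 3.8809e+6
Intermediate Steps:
f = Rational(461, 977) (f = Mul(461, Pow(977, -1)) = Mul(461, Rational(1, 977)) = Rational(461, 977) ≈ 0.47185)
Add(3881514, Mul(-1196, f)) = Add(3881514, Mul(-1196, Rational(461, 977))) = Add(3881514, Rational(-551356, 977)) = Rational(3791687822, 977)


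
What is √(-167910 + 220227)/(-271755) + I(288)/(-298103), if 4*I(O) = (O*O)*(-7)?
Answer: 145152/298103 - √5813/90585 ≈ 0.48608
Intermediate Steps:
I(O) = -7*O²/4 (I(O) = ((O*O)*(-7))/4 = (O²*(-7))/4 = (-7*O²)/4 = -7*O²/4)
√(-167910 + 220227)/(-271755) + I(288)/(-298103) = √(-167910 + 220227)/(-271755) - 7/4*288²/(-298103) = √52317*(-1/271755) - 7/4*82944*(-1/298103) = (3*√5813)*(-1/271755) - 145152*(-1/298103) = -√5813/90585 + 145152/298103 = 145152/298103 - √5813/90585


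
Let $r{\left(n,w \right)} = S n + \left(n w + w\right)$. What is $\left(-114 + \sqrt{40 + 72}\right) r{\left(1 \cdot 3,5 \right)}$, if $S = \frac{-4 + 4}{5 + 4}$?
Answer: $-2280 + 80 \sqrt{7} \approx -2068.3$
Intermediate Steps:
$S = 0$ ($S = \frac{0}{9} = 0 \cdot \frac{1}{9} = 0$)
$r{\left(n,w \right)} = w + n w$ ($r{\left(n,w \right)} = 0 n + \left(n w + w\right) = 0 + \left(w + n w\right) = w + n w$)
$\left(-114 + \sqrt{40 + 72}\right) r{\left(1 \cdot 3,5 \right)} = \left(-114 + \sqrt{40 + 72}\right) 5 \left(1 + 1 \cdot 3\right) = \left(-114 + \sqrt{112}\right) 5 \left(1 + 3\right) = \left(-114 + 4 \sqrt{7}\right) 5 \cdot 4 = \left(-114 + 4 \sqrt{7}\right) 20 = -2280 + 80 \sqrt{7}$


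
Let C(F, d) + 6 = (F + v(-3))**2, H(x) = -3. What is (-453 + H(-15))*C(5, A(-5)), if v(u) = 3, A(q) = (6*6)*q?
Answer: -26448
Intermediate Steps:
A(q) = 36*q
C(F, d) = -6 + (3 + F)**2 (C(F, d) = -6 + (F + 3)**2 = -6 + (3 + F)**2)
(-453 + H(-15))*C(5, A(-5)) = (-453 - 3)*(-6 + (3 + 5)**2) = -456*(-6 + 8**2) = -456*(-6 + 64) = -456*58 = -26448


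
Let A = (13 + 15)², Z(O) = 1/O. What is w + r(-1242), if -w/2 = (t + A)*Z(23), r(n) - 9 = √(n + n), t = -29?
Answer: -1303/23 + 6*I*√69 ≈ -56.652 + 49.84*I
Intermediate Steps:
r(n) = 9 + √2*√n (r(n) = 9 + √(n + n) = 9 + √(2*n) = 9 + √2*√n)
A = 784 (A = 28² = 784)
w = -1510/23 (w = -2*(-29 + 784)/23 = -1510/23 ≈ -65.652)
w + r(-1242) = -1510/23 + (9 + √2*√(-1242)) = -1510/23 + (9 + √2*(3*I*√138)) = -1510/23 + (9 + 6*I*√69) = -1303/23 + 6*I*√69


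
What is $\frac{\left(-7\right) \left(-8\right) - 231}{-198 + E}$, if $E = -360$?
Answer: $\frac{175}{558} \approx 0.31362$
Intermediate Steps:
$\frac{\left(-7\right) \left(-8\right) - 231}{-198 + E} = \frac{\left(-7\right) \left(-8\right) - 231}{-198 - 360} = \frac{56 - 231}{-558} = \left(-175\right) \left(- \frac{1}{558}\right) = \frac{175}{558}$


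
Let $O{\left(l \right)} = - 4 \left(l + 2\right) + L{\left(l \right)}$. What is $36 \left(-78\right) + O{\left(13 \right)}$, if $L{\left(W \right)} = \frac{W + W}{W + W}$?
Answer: $-2867$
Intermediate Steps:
$L{\left(W \right)} = 1$ ($L{\left(W \right)} = \frac{2 W}{2 W} = 2 W \frac{1}{2 W} = 1$)
$O{\left(l \right)} = -7 - 4 l$ ($O{\left(l \right)} = - 4 \left(l + 2\right) + 1 = - 4 \left(2 + l\right) + 1 = \left(-8 - 4 l\right) + 1 = -7 - 4 l$)
$36 \left(-78\right) + O{\left(13 \right)} = 36 \left(-78\right) - 59 = -2808 - 59 = -2867$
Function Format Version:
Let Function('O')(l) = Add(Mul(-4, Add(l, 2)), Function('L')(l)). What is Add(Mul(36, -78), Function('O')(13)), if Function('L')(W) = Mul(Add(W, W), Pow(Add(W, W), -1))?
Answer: -2867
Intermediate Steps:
Function('L')(W) = 1 (Function('L')(W) = Mul(Mul(2, W), Pow(Mul(2, W), -1)) = Mul(Mul(2, W), Mul(Rational(1, 2), Pow(W, -1))) = 1)
Function('O')(l) = Add(-7, Mul(-4, l)) (Function('O')(l) = Add(Mul(-4, Add(l, 2)), 1) = Add(Mul(-4, Add(2, l)), 1) = Add(Add(-8, Mul(-4, l)), 1) = Add(-7, Mul(-4, l)))
Add(Mul(36, -78), Function('O')(13)) = Add(Mul(36, -78), Add(-7, Mul(-4, 13))) = Add(-2808, Add(-7, -52)) = Add(-2808, -59) = -2867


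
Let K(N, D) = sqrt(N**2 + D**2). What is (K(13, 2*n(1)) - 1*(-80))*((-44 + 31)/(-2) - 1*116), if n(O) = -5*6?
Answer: -8760 - 219*sqrt(3769)/2 ≈ -15482.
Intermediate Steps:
n(O) = -30
K(N, D) = sqrt(D**2 + N**2)
(K(13, 2*n(1)) - 1*(-80))*((-44 + 31)/(-2) - 1*116) = (sqrt((2*(-30))**2 + 13**2) - 1*(-80))*((-44 + 31)/(-2) - 1*116) = (sqrt((-60)**2 + 169) + 80)*(-13*(-1/2) - 116) = (sqrt(3600 + 169) + 80)*(13/2 - 116) = (sqrt(3769) + 80)*(-219/2) = (80 + sqrt(3769))*(-219/2) = -8760 - 219*sqrt(3769)/2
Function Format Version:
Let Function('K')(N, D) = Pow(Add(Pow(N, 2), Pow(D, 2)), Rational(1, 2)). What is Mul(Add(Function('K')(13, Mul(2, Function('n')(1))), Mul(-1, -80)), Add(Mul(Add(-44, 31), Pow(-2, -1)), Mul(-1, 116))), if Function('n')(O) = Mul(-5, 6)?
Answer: Add(-8760, Mul(Rational(-219, 2), Pow(3769, Rational(1, 2)))) ≈ -15482.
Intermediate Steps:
Function('n')(O) = -30
Function('K')(N, D) = Pow(Add(Pow(D, 2), Pow(N, 2)), Rational(1, 2))
Mul(Add(Function('K')(13, Mul(2, Function('n')(1))), Mul(-1, -80)), Add(Mul(Add(-44, 31), Pow(-2, -1)), Mul(-1, 116))) = Mul(Add(Pow(Add(Pow(Mul(2, -30), 2), Pow(13, 2)), Rational(1, 2)), Mul(-1, -80)), Add(Mul(Add(-44, 31), Pow(-2, -1)), Mul(-1, 116))) = Mul(Add(Pow(Add(Pow(-60, 2), 169), Rational(1, 2)), 80), Add(Mul(-13, Rational(-1, 2)), -116)) = Mul(Add(Pow(Add(3600, 169), Rational(1, 2)), 80), Add(Rational(13, 2), -116)) = Mul(Add(Pow(3769, Rational(1, 2)), 80), Rational(-219, 2)) = Mul(Add(80, Pow(3769, Rational(1, 2))), Rational(-219, 2)) = Add(-8760, Mul(Rational(-219, 2), Pow(3769, Rational(1, 2))))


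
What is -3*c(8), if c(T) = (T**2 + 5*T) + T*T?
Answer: -504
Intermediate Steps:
c(T) = 2*T**2 + 5*T (c(T) = (T**2 + 5*T) + T**2 = 2*T**2 + 5*T)
-3*c(8) = -24*(5 + 2*8) = -24*(5 + 16) = -24*21 = -3*168 = -504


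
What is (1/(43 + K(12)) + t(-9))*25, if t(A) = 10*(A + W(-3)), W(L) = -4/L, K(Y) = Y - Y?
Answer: -247175/129 ≈ -1916.1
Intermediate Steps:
K(Y) = 0
t(A) = 40/3 + 10*A (t(A) = 10*(A - 4/(-3)) = 10*(A - 4*(-⅓)) = 10*(A + 4/3) = 10*(4/3 + A) = 40/3 + 10*A)
(1/(43 + K(12)) + t(-9))*25 = (1/(43 + 0) + (40/3 + 10*(-9)))*25 = (1/43 + (40/3 - 90))*25 = (1/43 - 230/3)*25 = -9887/129*25 = -247175/129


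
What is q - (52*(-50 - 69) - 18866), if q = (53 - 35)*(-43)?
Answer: 24280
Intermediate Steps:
q = -774 (q = 18*(-43) = -774)
q - (52*(-50 - 69) - 18866) = -774 - (52*(-50 - 69) - 18866) = -774 - (52*(-119) - 18866) = -774 - (-6188 - 18866) = -774 - 1*(-25054) = -774 + 25054 = 24280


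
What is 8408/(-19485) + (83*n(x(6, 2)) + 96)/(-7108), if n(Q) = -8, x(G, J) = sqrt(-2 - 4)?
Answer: -12174146/34624845 ≈ -0.35160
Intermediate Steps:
x(G, J) = I*sqrt(6) (x(G, J) = sqrt(-6) = I*sqrt(6))
8408/(-19485) + (83*n(x(6, 2)) + 96)/(-7108) = 8408/(-19485) + (83*(-8) + 96)/(-7108) = 8408*(-1/19485) + (-664 + 96)*(-1/7108) = -8408/19485 - 568*(-1/7108) = -8408/19485 + 142/1777 = -12174146/34624845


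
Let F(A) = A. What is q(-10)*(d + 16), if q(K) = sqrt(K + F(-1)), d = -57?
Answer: -41*I*sqrt(11) ≈ -135.98*I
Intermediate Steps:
q(K) = sqrt(-1 + K) (q(K) = sqrt(K - 1) = sqrt(-1 + K))
q(-10)*(d + 16) = sqrt(-1 - 10)*(-57 + 16) = sqrt(-11)*(-41) = (I*sqrt(11))*(-41) = -41*I*sqrt(11)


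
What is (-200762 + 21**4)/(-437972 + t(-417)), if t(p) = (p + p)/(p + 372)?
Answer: 94215/6569302 ≈ 0.014342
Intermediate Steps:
t(p) = 2*p/(372 + p) (t(p) = (2*p)/(372 + p) = 2*p/(372 + p))
(-200762 + 21**4)/(-437972 + t(-417)) = (-200762 + 21**4)/(-437972 + 2*(-417)/(372 - 417)) = (-200762 + 194481)/(-437972 + 2*(-417)/(-45)) = -6281/(-437972 + 2*(-417)*(-1/45)) = -6281/(-437972 + 278/15) = -6281/(-6569302/15) = -6281*(-15/6569302) = 94215/6569302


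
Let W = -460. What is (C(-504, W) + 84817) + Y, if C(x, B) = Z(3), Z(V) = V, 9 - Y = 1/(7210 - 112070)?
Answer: 8895168941/104860 ≈ 84829.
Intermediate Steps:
Y = 943741/104860 (Y = 9 - 1/(7210 - 112070) = 9 - 1/(-104860) = 9 - 1*(-1/104860) = 9 + 1/104860 = 943741/104860 ≈ 9.0000)
C(x, B) = 3
(C(-504, W) + 84817) + Y = (3 + 84817) + 943741/104860 = 84820 + 943741/104860 = 8895168941/104860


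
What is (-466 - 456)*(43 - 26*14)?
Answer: 295962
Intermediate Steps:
(-466 - 456)*(43 - 26*14) = -922*(43 - 364) = -922*(-321) = 295962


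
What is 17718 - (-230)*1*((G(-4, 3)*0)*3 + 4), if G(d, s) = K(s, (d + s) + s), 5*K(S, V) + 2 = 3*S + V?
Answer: 18638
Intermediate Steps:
K(S, V) = -⅖ + V/5 + 3*S/5 (K(S, V) = -⅖ + (3*S + V)/5 = -⅖ + (V + 3*S)/5 = -⅖ + (V/5 + 3*S/5) = -⅖ + V/5 + 3*S/5)
G(d, s) = -⅖ + s + d/5 (G(d, s) = -⅖ + ((d + s) + s)/5 + 3*s/5 = -⅖ + (d + 2*s)/5 + 3*s/5 = -⅖ + (d/5 + 2*s/5) + 3*s/5 = -⅖ + s + d/5)
17718 - (-230)*1*((G(-4, 3)*0)*3 + 4) = 17718 - (-230)*1*(((-⅖ + 3 + (⅕)*(-4))*0)*3 + 4) = 17718 - (-230)*1*(((-⅖ + 3 - ⅘)*0)*3 + 4) = 17718 - (-230)*1*(((9/5)*0)*3 + 4) = 17718 - (-230)*1*(0*3 + 4) = 17718 - (-230)*1*(0 + 4) = 17718 - (-230)*1*4 = 17718 - (-230)*4 = 17718 - 1*(-920) = 17718 + 920 = 18638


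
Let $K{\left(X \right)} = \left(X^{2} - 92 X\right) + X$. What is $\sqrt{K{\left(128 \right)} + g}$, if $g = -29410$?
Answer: $13 i \sqrt{146} \approx 157.08 i$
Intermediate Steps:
$K{\left(X \right)} = X^{2} - 91 X$
$\sqrt{K{\left(128 \right)} + g} = \sqrt{128 \left(-91 + 128\right) - 29410} = \sqrt{128 \cdot 37 - 29410} = \sqrt{4736 - 29410} = \sqrt{-24674} = 13 i \sqrt{146}$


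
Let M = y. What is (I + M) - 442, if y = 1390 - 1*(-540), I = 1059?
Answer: 2547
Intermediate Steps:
y = 1930 (y = 1390 + 540 = 1930)
M = 1930
(I + M) - 442 = (1059 + 1930) - 442 = 2989 - 442 = 2547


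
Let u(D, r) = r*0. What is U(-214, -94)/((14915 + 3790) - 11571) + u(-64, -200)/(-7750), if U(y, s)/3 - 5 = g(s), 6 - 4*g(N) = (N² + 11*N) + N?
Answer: -3841/4756 ≈ -0.80761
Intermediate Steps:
u(D, r) = 0
g(N) = 3/2 - 3*N - N²/4 (g(N) = 3/2 - ((N² + 11*N) + N)/4 = 3/2 - (N² + 12*N)/4 = 3/2 + (-3*N - N²/4) = 3/2 - 3*N - N²/4)
U(y, s) = 39/2 - 9*s - 3*s²/4 (U(y, s) = 15 + 3*(3/2 - 3*s - s²/4) = 15 + (9/2 - 9*s - 3*s²/4) = 39/2 - 9*s - 3*s²/4)
U(-214, -94)/((14915 + 3790) - 11571) + u(-64, -200)/(-7750) = (39/2 - 9*(-94) - ¾*(-94)²)/((14915 + 3790) - 11571) + 0/(-7750) = (39/2 + 846 - ¾*8836)/(18705 - 11571) + 0*(-1/7750) = (39/2 + 846 - 6627)/7134 + 0 = -11523/2*1/7134 + 0 = -3841/4756 + 0 = -3841/4756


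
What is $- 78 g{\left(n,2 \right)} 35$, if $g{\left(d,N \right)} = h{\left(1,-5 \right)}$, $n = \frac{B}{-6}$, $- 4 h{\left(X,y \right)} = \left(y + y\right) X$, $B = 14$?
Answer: $-6825$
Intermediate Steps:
$h{\left(X,y \right)} = - \frac{X y}{2}$ ($h{\left(X,y \right)} = - \frac{\left(y + y\right) X}{4} = - \frac{2 y X}{4} = - \frac{2 X y}{4} = - \frac{X y}{2}$)
$n = - \frac{7}{3}$ ($n = \frac{14}{-6} = 14 \left(- \frac{1}{6}\right) = - \frac{7}{3} \approx -2.3333$)
$g{\left(d,N \right)} = \frac{5}{2}$ ($g{\left(d,N \right)} = \left(- \frac{1}{2}\right) 1 \left(-5\right) = \frac{5}{2}$)
$- 78 g{\left(n,2 \right)} 35 = \left(-78\right) \frac{5}{2} \cdot 35 = \left(-195\right) 35 = -6825$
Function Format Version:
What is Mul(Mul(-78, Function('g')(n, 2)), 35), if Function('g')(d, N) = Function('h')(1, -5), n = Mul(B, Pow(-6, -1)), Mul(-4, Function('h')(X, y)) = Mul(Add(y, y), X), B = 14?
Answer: -6825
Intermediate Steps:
Function('h')(X, y) = Mul(Rational(-1, 2), X, y) (Function('h')(X, y) = Mul(Rational(-1, 4), Mul(Add(y, y), X)) = Mul(Rational(-1, 4), Mul(Mul(2, y), X)) = Mul(Rational(-1, 4), Mul(2, X, y)) = Mul(Rational(-1, 2), X, y))
n = Rational(-7, 3) (n = Mul(14, Pow(-6, -1)) = Mul(14, Rational(-1, 6)) = Rational(-7, 3) ≈ -2.3333)
Function('g')(d, N) = Rational(5, 2) (Function('g')(d, N) = Mul(Rational(-1, 2), 1, -5) = Rational(5, 2))
Mul(Mul(-78, Function('g')(n, 2)), 35) = Mul(Mul(-78, Rational(5, 2)), 35) = Mul(-195, 35) = -6825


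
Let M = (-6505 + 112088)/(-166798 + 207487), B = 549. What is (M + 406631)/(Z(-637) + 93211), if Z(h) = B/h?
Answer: 5269746317927/1207951798581 ≈ 4.3625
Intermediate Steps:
Z(h) = 549/h
M = 105583/40689 ≈ 2.5949
(M + 406631)/(Z(-637) + 93211) = (105583/40689 + 406631)/(549/(-637) + 93211) = 16545514342/(40689*(549*(-1/637) + 93211)) = 16545514342/(40689*(-549/637 + 93211)) = 16545514342/(40689*(59374858/637)) = (16545514342/40689)*(637/59374858) = 5269746317927/1207951798581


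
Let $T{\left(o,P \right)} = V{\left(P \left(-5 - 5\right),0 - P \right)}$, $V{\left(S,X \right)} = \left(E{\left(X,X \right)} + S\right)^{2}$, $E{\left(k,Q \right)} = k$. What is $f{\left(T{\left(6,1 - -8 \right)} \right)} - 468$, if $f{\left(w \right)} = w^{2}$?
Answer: $96059133$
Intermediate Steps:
$V{\left(S,X \right)} = \left(S + X\right)^{2}$ ($V{\left(S,X \right)} = \left(X + S\right)^{2} = \left(S + X\right)^{2}$)
$T{\left(o,P \right)} = 121 P^{2}$ ($T{\left(o,P \right)} = \left(P \left(-5 - 5\right) + \left(0 - P\right)\right)^{2} = \left(P \left(-10\right) - P\right)^{2} = \left(- 10 P - P\right)^{2} = \left(- 11 P\right)^{2} = 121 P^{2}$)
$f{\left(T{\left(6,1 - -8 \right)} \right)} - 468 = \left(121 \left(1 - -8\right)^{2}\right)^{2} - 468 = \left(121 \left(1 + 8\right)^{2}\right)^{2} - 468 = \left(121 \cdot 9^{2}\right)^{2} - 468 = \left(121 \cdot 81\right)^{2} - 468 = 9801^{2} - 468 = 96059601 - 468 = 96059133$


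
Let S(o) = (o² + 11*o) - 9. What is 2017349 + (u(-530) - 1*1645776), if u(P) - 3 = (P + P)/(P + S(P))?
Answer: 102009129796/274531 ≈ 3.7158e+5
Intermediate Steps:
S(o) = -9 + o² + 11*o
u(P) = 3 + 2*P/(-9 + P² + 12*P) (u(P) = 3 + (P + P)/(P + (-9 + P² + 11*P)) = 3 + (2*P)/(-9 + P² + 12*P) = 3 + 2*P/(-9 + P² + 12*P))
2017349 + (u(-530) - 1*1645776) = 2017349 + ((-27 + 3*(-530)² + 38*(-530))/(-9 + (-530)² + 12*(-530)) - 1*1645776) = 2017349 + ((-27 + 3*280900 - 20140)/(-9 + 280900 - 6360) - 1645776) = 2017349 + ((-27 + 842700 - 20140)/274531 - 1645776) = 2017349 + ((1/274531)*822533 - 1645776) = 2017349 + (822533/274531 - 1645776) = 2017349 - 451815708523/274531 = 102009129796/274531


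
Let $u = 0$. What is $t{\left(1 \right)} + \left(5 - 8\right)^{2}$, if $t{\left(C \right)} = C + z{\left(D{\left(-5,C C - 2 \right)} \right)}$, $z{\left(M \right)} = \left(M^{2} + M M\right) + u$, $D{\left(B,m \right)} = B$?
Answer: $60$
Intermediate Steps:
$z{\left(M \right)} = 2 M^{2}$ ($z{\left(M \right)} = \left(M^{2} + M M\right) + 0 = \left(M^{2} + M^{2}\right) + 0 = 2 M^{2} + 0 = 2 M^{2}$)
$t{\left(C \right)} = 50 + C$ ($t{\left(C \right)} = C + 2 \left(-5\right)^{2} = C + 2 \cdot 25 = C + 50 = 50 + C$)
$t{\left(1 \right)} + \left(5 - 8\right)^{2} = \left(50 + 1\right) + \left(5 - 8\right)^{2} = 51 + \left(-3\right)^{2} = 51 + 9 = 60$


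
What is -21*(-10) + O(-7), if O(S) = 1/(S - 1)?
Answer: 1679/8 ≈ 209.88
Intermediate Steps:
O(S) = 1/(-1 + S)
-21*(-10) + O(-7) = -21*(-10) + 1/(-1 - 7) = 210 + 1/(-8) = 210 - ⅛ = 1679/8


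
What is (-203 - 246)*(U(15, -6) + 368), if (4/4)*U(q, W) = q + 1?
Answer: -172416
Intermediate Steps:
U(q, W) = 1 + q (U(q, W) = q + 1 = 1 + q)
(-203 - 246)*(U(15, -6) + 368) = (-203 - 246)*((1 + 15) + 368) = -449*(16 + 368) = -449*384 = -172416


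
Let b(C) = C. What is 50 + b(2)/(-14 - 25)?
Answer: 1948/39 ≈ 49.949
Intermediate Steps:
50 + b(2)/(-14 - 25) = 50 + 2/(-14 - 25) = 50 + 2/(-39) = 50 + 2*(-1/39) = 50 - 2/39 = 1948/39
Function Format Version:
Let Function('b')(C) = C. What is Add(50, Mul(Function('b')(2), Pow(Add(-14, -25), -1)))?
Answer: Rational(1948, 39) ≈ 49.949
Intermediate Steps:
Add(50, Mul(Function('b')(2), Pow(Add(-14, -25), -1))) = Add(50, Mul(2, Pow(Add(-14, -25), -1))) = Add(50, Mul(2, Pow(-39, -1))) = Add(50, Mul(2, Rational(-1, 39))) = Add(50, Rational(-2, 39)) = Rational(1948, 39)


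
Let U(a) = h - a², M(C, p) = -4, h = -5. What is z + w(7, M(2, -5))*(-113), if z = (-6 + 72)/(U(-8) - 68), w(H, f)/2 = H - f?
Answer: -340648/137 ≈ -2486.5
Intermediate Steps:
U(a) = -5 - a²
w(H, f) = -2*f + 2*H (w(H, f) = 2*(H - f) = -2*f + 2*H)
z = -66/137 (z = (-6 + 72)/((-5 - 1*(-8)²) - 68) = 66/((-5 - 1*64) - 68) = 66/((-5 - 64) - 68) = 66/(-69 - 68) = 66/(-137) = 66*(-1/137) = -66/137 ≈ -0.48175)
z + w(7, M(2, -5))*(-113) = -66/137 + (-2*(-4) + 2*7)*(-113) = -66/137 + (8 + 14)*(-113) = -66/137 + 22*(-113) = -66/137 - 2486 = -340648/137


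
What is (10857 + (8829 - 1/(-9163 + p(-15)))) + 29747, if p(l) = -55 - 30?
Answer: 457156385/9248 ≈ 49433.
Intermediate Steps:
p(l) = -85
(10857 + (8829 - 1/(-9163 + p(-15)))) + 29747 = (10857 + (8829 - 1/(-9163 - 85))) + 29747 = (10857 + (8829 - 1/(-9248))) + 29747 = (10857 + (8829 - 1*(-1/9248))) + 29747 = (10857 + (8829 + 1/9248)) + 29747 = (10857 + 81650593/9248) + 29747 = 182056129/9248 + 29747 = 457156385/9248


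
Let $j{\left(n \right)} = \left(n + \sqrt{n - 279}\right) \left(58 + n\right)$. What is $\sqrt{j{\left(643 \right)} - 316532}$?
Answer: $\sqrt{134211 + 1402 \sqrt{91}} \approx 384.17$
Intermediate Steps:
$j{\left(n \right)} = \left(58 + n\right) \left(n + \sqrt{-279 + n}\right)$ ($j{\left(n \right)} = \left(n + \sqrt{-279 + n}\right) \left(58 + n\right) = \left(58 + n\right) \left(n + \sqrt{-279 + n}\right)$)
$\sqrt{j{\left(643 \right)} - 316532} = \sqrt{\left(643^{2} + 58 \cdot 643 + 58 \sqrt{-279 + 643} + 643 \sqrt{-279 + 643}\right) - 316532} = \sqrt{\left(413449 + 37294 + 58 \sqrt{364} + 643 \sqrt{364}\right) - 316532} = \sqrt{\left(413449 + 37294 + 58 \cdot 2 \sqrt{91} + 643 \cdot 2 \sqrt{91}\right) - 316532} = \sqrt{\left(413449 + 37294 + 116 \sqrt{91} + 1286 \sqrt{91}\right) - 316532} = \sqrt{\left(450743 + 1402 \sqrt{91}\right) - 316532} = \sqrt{134211 + 1402 \sqrt{91}}$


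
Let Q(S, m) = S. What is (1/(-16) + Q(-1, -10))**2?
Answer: 289/256 ≈ 1.1289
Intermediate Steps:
(1/(-16) + Q(-1, -10))**2 = (1/(-16) - 1)**2 = (-1/16 - 1)**2 = (-17/16)**2 = 289/256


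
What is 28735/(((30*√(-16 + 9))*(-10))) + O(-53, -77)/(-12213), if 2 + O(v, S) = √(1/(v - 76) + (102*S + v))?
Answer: 2/12213 - 2*I*√32895129/1575477 + 821*I*√7/60 ≈ 0.00016376 + 36.195*I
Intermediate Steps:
O(v, S) = -2 + √(v + 1/(-76 + v) + 102*S) (O(v, S) = -2 + √(1/(v - 76) + (102*S + v)) = -2 + √(1/(-76 + v) + (v + 102*S)) = -2 + √(v + 1/(-76 + v) + 102*S))
28735/(((30*√(-16 + 9))*(-10))) + O(-53, -77)/(-12213) = 28735/(((30*√(-16 + 9))*(-10))) + (-2 + √((1 + (-76 - 53)*(-53 + 102*(-77)))/(-76 - 53)))/(-12213) = 28735/(((30*√(-7))*(-10))) + (-2 + √((1 - 129*(-53 - 7854))/(-129)))*(-1/12213) = 28735/(((30*(I*√7))*(-10))) + (-2 + √(-(1 - 129*(-7907))/129))*(-1/12213) = 28735/(((30*I*√7)*(-10))) + (-2 + √(-(1 + 1020003)/129))*(-1/12213) = 28735/((-300*I*√7)) + (-2 + √(-1/129*1020004))*(-1/12213) = 28735*(I*√7/2100) + (-2 + √(-1020004/129))*(-1/12213) = 821*I*√7/60 + (-2 + 2*I*√32895129/129)*(-1/12213) = 821*I*√7/60 + (2/12213 - 2*I*√32895129/1575477) = 2/12213 - 2*I*√32895129/1575477 + 821*I*√7/60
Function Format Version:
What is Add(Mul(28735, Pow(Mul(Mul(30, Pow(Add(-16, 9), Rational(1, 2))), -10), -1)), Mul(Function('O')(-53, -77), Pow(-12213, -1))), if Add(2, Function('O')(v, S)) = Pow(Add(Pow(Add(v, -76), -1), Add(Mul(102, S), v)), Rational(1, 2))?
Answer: Add(Rational(2, 12213), Mul(Rational(-2, 1575477), I, Pow(32895129, Rational(1, 2))), Mul(Rational(821, 60), I, Pow(7, Rational(1, 2)))) ≈ Add(0.00016376, Mul(36.195, I))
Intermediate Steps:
Function('O')(v, S) = Add(-2, Pow(Add(v, Pow(Add(-76, v), -1), Mul(102, S)), Rational(1, 2))) (Function('O')(v, S) = Add(-2, Pow(Add(Pow(Add(v, -76), -1), Add(Mul(102, S), v)), Rational(1, 2))) = Add(-2, Pow(Add(Pow(Add(-76, v), -1), Add(v, Mul(102, S))), Rational(1, 2))) = Add(-2, Pow(Add(v, Pow(Add(-76, v), -1), Mul(102, S)), Rational(1, 2))))
Add(Mul(28735, Pow(Mul(Mul(30, Pow(Add(-16, 9), Rational(1, 2))), -10), -1)), Mul(Function('O')(-53, -77), Pow(-12213, -1))) = Add(Mul(28735, Pow(Mul(Mul(30, Pow(Add(-16, 9), Rational(1, 2))), -10), -1)), Mul(Add(-2, Pow(Mul(Pow(Add(-76, -53), -1), Add(1, Mul(Add(-76, -53), Add(-53, Mul(102, -77))))), Rational(1, 2))), Pow(-12213, -1))) = Add(Mul(28735, Pow(Mul(Mul(30, Pow(-7, Rational(1, 2))), -10), -1)), Mul(Add(-2, Pow(Mul(Pow(-129, -1), Add(1, Mul(-129, Add(-53, -7854)))), Rational(1, 2))), Rational(-1, 12213))) = Add(Mul(28735, Pow(Mul(Mul(30, Mul(I, Pow(7, Rational(1, 2)))), -10), -1)), Mul(Add(-2, Pow(Mul(Rational(-1, 129), Add(1, Mul(-129, -7907))), Rational(1, 2))), Rational(-1, 12213))) = Add(Mul(28735, Pow(Mul(Mul(30, I, Pow(7, Rational(1, 2))), -10), -1)), Mul(Add(-2, Pow(Mul(Rational(-1, 129), Add(1, 1020003)), Rational(1, 2))), Rational(-1, 12213))) = Add(Mul(28735, Pow(Mul(-300, I, Pow(7, Rational(1, 2))), -1)), Mul(Add(-2, Pow(Mul(Rational(-1, 129), 1020004), Rational(1, 2))), Rational(-1, 12213))) = Add(Mul(28735, Mul(Rational(1, 2100), I, Pow(7, Rational(1, 2)))), Mul(Add(-2, Pow(Rational(-1020004, 129), Rational(1, 2))), Rational(-1, 12213))) = Add(Mul(Rational(821, 60), I, Pow(7, Rational(1, 2))), Mul(Add(-2, Mul(Rational(2, 129), I, Pow(32895129, Rational(1, 2)))), Rational(-1, 12213))) = Add(Mul(Rational(821, 60), I, Pow(7, Rational(1, 2))), Add(Rational(2, 12213), Mul(Rational(-2, 1575477), I, Pow(32895129, Rational(1, 2))))) = Add(Rational(2, 12213), Mul(Rational(-2, 1575477), I, Pow(32895129, Rational(1, 2))), Mul(Rational(821, 60), I, Pow(7, Rational(1, 2))))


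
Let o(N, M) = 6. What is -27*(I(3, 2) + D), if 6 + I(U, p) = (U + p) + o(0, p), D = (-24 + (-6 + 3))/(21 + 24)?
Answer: -594/5 ≈ -118.80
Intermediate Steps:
D = -⅗ (D = (-24 - 3)/45 = -27*1/45 = -⅗ ≈ -0.60000)
I(U, p) = U + p (I(U, p) = -6 + ((U + p) + 6) = -6 + (6 + U + p) = U + p)
-27*(I(3, 2) + D) = -27*((3 + 2) - ⅗) = -27*(5 - ⅗) = -27*22/5 = -594/5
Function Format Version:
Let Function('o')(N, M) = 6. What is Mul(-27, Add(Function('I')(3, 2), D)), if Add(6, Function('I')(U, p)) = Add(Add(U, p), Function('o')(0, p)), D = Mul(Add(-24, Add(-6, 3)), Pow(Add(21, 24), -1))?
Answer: Rational(-594, 5) ≈ -118.80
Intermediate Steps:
D = Rational(-3, 5) (D = Mul(Add(-24, -3), Pow(45, -1)) = Mul(-27, Rational(1, 45)) = Rational(-3, 5) ≈ -0.60000)
Function('I')(U, p) = Add(U, p) (Function('I')(U, p) = Add(-6, Add(Add(U, p), 6)) = Add(-6, Add(6, U, p)) = Add(U, p))
Mul(-27, Add(Function('I')(3, 2), D)) = Mul(-27, Add(Add(3, 2), Rational(-3, 5))) = Mul(-27, Add(5, Rational(-3, 5))) = Mul(-27, Rational(22, 5)) = Rational(-594, 5)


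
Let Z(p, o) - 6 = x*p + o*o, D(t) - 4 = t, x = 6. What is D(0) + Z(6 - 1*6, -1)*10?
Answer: 74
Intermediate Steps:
D(t) = 4 + t
Z(p, o) = 6 + o² + 6*p (Z(p, o) = 6 + (6*p + o*o) = 6 + (6*p + o²) = 6 + (o² + 6*p) = 6 + o² + 6*p)
D(0) + Z(6 - 1*6, -1)*10 = (4 + 0) + (6 + (-1)² + 6*(6 - 1*6))*10 = 4 + (6 + 1 + 6*(6 - 6))*10 = 4 + (6 + 1 + 6*0)*10 = 4 + (6 + 1 + 0)*10 = 4 + 7*10 = 4 + 70 = 74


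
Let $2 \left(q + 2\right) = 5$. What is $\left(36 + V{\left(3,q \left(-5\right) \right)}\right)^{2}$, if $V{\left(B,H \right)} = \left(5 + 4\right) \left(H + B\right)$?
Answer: $\frac{6561}{4} \approx 1640.3$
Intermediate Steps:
$q = \frac{1}{2}$ ($q = -2 + \frac{1}{2} \cdot 5 = -2 + \frac{5}{2} = \frac{1}{2} \approx 0.5$)
$V{\left(B,H \right)} = 9 B + 9 H$ ($V{\left(B,H \right)} = 9 \left(B + H\right) = 9 B + 9 H$)
$\left(36 + V{\left(3,q \left(-5\right) \right)}\right)^{2} = \left(36 + \left(9 \cdot 3 + 9 \cdot \frac{1}{2} \left(-5\right)\right)\right)^{2} = \left(36 + \left(27 + 9 \left(- \frac{5}{2}\right)\right)\right)^{2} = \left(36 + \left(27 - \frac{45}{2}\right)\right)^{2} = \left(36 + \frac{9}{2}\right)^{2} = \left(\frac{81}{2}\right)^{2} = \frac{6561}{4}$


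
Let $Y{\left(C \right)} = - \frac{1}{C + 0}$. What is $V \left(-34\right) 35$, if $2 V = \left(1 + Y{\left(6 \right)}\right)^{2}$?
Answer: $- \frac{14875}{36} \approx -413.19$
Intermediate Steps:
$Y{\left(C \right)} = - \frac{1}{C}$
$V = \frac{25}{72}$ ($V = \frac{\left(1 - \frac{1}{6}\right)^{2}}{2} = \frac{\left(\frac{5}{6}\right)^{2}}{2} = \frac{1}{2} \cdot \frac{25}{36} = \frac{25}{72} \approx 0.34722$)
$V \left(-34\right) 35 = \frac{25}{72} \left(-34\right) 35 = \left(- \frac{425}{36}\right) 35 = - \frac{14875}{36}$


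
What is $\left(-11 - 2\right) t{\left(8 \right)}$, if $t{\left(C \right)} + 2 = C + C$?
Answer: $-182$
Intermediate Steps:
$t{\left(C \right)} = -2 + 2 C$ ($t{\left(C \right)} = -2 + \left(C + C\right) = -2 + 2 C$)
$\left(-11 - 2\right) t{\left(8 \right)} = \left(-11 - 2\right) \left(-2 + 2 \cdot 8\right) = - 13 \left(-2 + 16\right) = \left(-13\right) 14 = -182$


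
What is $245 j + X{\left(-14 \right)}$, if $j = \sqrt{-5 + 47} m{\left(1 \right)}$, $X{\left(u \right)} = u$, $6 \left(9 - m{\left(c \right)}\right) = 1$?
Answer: $-14 + \frac{12985 \sqrt{42}}{6} \approx 14011.0$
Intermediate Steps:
$m{\left(c \right)} = \frac{53}{6}$ ($m{\left(c \right)} = 9 - \frac{1}{6} = \frac{53}{6}$)
$j = \frac{53 \sqrt{42}}{6}$ ($j = \sqrt{-5 + 47} \cdot \frac{53}{6} = \sqrt{42} \cdot \frac{53}{6} = \frac{53 \sqrt{42}}{6} \approx 57.247$)
$245 j + X{\left(-14 \right)} = 245 \frac{53 \sqrt{42}}{6} - 14 = \frac{12985 \sqrt{42}}{6} - 14 = -14 + \frac{12985 \sqrt{42}}{6}$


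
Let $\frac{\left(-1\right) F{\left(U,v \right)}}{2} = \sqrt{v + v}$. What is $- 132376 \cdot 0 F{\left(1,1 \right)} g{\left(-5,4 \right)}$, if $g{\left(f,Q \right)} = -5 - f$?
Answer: $0$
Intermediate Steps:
$F{\left(U,v \right)} = - 2 \sqrt{2} \sqrt{v}$ ($F{\left(U,v \right)} = - 2 \sqrt{v + v} = - 2 \sqrt{2 v} = - 2 \sqrt{2} \sqrt{v}$)
$- 132376 \cdot 0 F{\left(1,1 \right)} g{\left(-5,4 \right)} = - 132376 \cdot 0 \left(- 2 \sqrt{2} \sqrt{1}\right) \left(-5 - -5\right) = - 132376 \cdot 0 \left(\left(-2\right) \sqrt{2} \cdot 1\right) \left(-5 + 5\right) = - 132376 \cdot 0 \left(- 2 \sqrt{2}\right) 0 = - 132376 \cdot 0 \cdot 0 = \left(-132376\right) 0 = 0$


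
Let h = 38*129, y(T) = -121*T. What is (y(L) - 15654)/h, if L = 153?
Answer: -11389/1634 ≈ -6.9700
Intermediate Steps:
h = 4902
(y(L) - 15654)/h = (-121*153 - 15654)/4902 = (-18513 - 15654)*(1/4902) = -34167*1/4902 = -11389/1634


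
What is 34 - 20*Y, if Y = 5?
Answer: -66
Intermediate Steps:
34 - 20*Y = 34 - 20*5 = 34 - 100 = -66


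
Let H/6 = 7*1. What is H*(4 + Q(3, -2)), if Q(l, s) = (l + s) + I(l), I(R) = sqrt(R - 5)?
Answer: 210 + 42*I*sqrt(2) ≈ 210.0 + 59.397*I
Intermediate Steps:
H = 42 (H = 6*(7*1) = 6*7 = 42)
I(R) = sqrt(-5 + R)
Q(l, s) = l + s + sqrt(-5 + l) (Q(l, s) = (l + s) + sqrt(-5 + l) = l + s + sqrt(-5 + l))
H*(4 + Q(3, -2)) = 42*(4 + (3 - 2 + sqrt(-5 + 3))) = 42*(4 + (3 - 2 + sqrt(-2))) = 42*(4 + (3 - 2 + I*sqrt(2))) = 42*(4 + (1 + I*sqrt(2))) = 42*(5 + I*sqrt(2)) = 210 + 42*I*sqrt(2)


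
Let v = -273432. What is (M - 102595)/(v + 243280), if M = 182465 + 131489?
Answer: -211359/30152 ≈ -7.0098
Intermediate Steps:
M = 313954
(M - 102595)/(v + 243280) = (313954 - 102595)/(-273432 + 243280) = 211359/(-30152) = 211359*(-1/30152) = -211359/30152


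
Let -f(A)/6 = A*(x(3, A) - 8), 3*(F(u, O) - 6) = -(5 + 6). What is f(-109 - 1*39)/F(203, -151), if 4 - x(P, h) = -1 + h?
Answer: 386280/7 ≈ 55183.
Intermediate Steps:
x(P, h) = 5 - h (x(P, h) = 4 - (-1 + h) = 4 + (1 - h) = 5 - h)
F(u, O) = 7/3 (F(u, O) = 6 + (-(5 + 6))/3 = 6 + (-1*11)/3 = 6 + (⅓)*(-11) = 6 - 11/3 = 7/3)
f(A) = -6*A*(-3 - A) (f(A) = -6*A*((5 - A) - 8) = -6*A*(-3 - A))
f(-109 - 1*39)/F(203, -151) = (6*(-109 - 1*39)*(3 + (-109 - 1*39)))/(7/3) = (6*(-109 - 39)*(3 + (-109 - 39)))*(3/7) = (6*(-148)*(3 - 148))*(3/7) = (6*(-148)*(-145))*(3/7) = 128760*(3/7) = 386280/7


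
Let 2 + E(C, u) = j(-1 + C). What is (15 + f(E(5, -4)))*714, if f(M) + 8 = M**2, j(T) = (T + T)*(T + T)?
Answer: 2749614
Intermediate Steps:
j(T) = 4*T**2 (j(T) = (2*T)*(2*T) = 4*T**2)
E(C, u) = -2 + 4*(-1 + C)**2
f(M) = -8 + M**2
(15 + f(E(5, -4)))*714 = (15 + (-8 + (-2 + 4*(-1 + 5)**2)**2))*714 = (15 + (-8 + (-2 + 4*4**2)**2))*714 = (15 + (-8 + (-2 + 4*16)**2))*714 = (15 + (-8 + (-2 + 64)**2))*714 = (15 + (-8 + 62**2))*714 = (15 + (-8 + 3844))*714 = (15 + 3836)*714 = 3851*714 = 2749614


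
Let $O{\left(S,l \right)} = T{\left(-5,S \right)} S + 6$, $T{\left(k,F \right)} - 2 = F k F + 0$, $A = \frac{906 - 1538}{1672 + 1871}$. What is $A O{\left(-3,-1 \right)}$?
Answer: $- \frac{28440}{1181} \approx -24.081$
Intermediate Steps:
$A = - \frac{632}{3543} \approx -0.17838$
$T{\left(k,F \right)} = 2 + k F^{2}$ ($T{\left(k,F \right)} = 2 + \left(F k F + 0\right) = 2 + \left(k F^{2} + 0\right) = 2 + k F^{2}$)
$O{\left(S,l \right)} = 6 + S \left(2 - 5 S^{2}\right)$ ($O{\left(S,l \right)} = \left(2 - 5 S^{2}\right) S + 6 = S \left(2 - 5 S^{2}\right) + 6 = 6 + S \left(2 - 5 S^{2}\right)$)
$A O{\left(-3,-1 \right)} = - \frac{632 \left(6 - - 3 \left(-2 + 5 \left(-3\right)^{2}\right)\right)}{3543} = - \frac{632 \left(6 - - 3 \left(-2 + 5 \cdot 9\right)\right)}{3543} = - \frac{632 \left(6 - - 3 \left(-2 + 45\right)\right)}{3543} = - \frac{632 \left(6 - \left(-3\right) 43\right)}{3543} = - \frac{632 \left(6 + 129\right)}{3543} = \left(- \frac{632}{3543}\right) 135 = - \frac{28440}{1181}$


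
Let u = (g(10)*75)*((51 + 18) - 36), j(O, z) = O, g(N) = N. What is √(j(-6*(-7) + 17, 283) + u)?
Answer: √24809 ≈ 157.51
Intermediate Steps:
u = 24750 (u = (10*75)*((51 + 18) - 36) = 750*(69 - 36) = 750*33 = 24750)
√(j(-6*(-7) + 17, 283) + u) = √((-6*(-7) + 17) + 24750) = √((42 + 17) + 24750) = √(59 + 24750) = √24809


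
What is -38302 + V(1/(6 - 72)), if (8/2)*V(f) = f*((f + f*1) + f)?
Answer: -222458015/5808 ≈ -38302.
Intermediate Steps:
V(f) = 3*f**2/4 (V(f) = (f*((f + f*1) + f))/4 = (f*((f + f) + f))/4 = (f*(2*f + f))/4 = (f*(3*f))/4 = (3*f**2)/4 = 3*f**2/4)
-38302 + V(1/(6 - 72)) = -38302 + 3*(1/(6 - 72))**2/4 = -38302 + 3*(1/(-66))**2/4 = -38302 + 3*(-1/66)**2/4 = -38302 + (3/4)*(1/4356) = -38302 + 1/5808 = -222458015/5808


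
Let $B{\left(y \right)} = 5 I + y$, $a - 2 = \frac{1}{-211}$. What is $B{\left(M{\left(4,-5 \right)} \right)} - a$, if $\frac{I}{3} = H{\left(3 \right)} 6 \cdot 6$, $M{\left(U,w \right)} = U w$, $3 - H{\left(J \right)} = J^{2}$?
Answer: $- \frac{688281}{211} \approx -3262.0$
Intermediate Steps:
$H{\left(J \right)} = 3 - J^{2}$
$I = -648$ ($I = 3 \left(3 - 3^{2}\right) 6 \cdot 6 = 3 \left(3 - 9\right) 6 \cdot 6 = 3 \left(-6\right) 6 \cdot 6 = 3 \left(\left(-36\right) 6\right) = 3 \left(-216\right) = -648$)
$a = \frac{421}{211}$ ($a = 2 + \frac{1}{-211} = 2 - \frac{1}{211} = \frac{421}{211} \approx 1.9953$)
$B{\left(y \right)} = -3240 + y$ ($B{\left(y \right)} = 5 \left(-648\right) + y = -3240 + y$)
$B{\left(M{\left(4,-5 \right)} \right)} - a = \left(-3240 + 4 \left(-5\right)\right) - \frac{421}{211} = \left(-3240 - 20\right) - \frac{421}{211} = -3260 - \frac{421}{211} = - \frac{688281}{211}$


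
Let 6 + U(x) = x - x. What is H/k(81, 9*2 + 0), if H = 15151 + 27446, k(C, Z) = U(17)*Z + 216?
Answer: 4733/12 ≈ 394.42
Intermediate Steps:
U(x) = -6 (U(x) = -6 + (x - x) = -6 + 0 = -6)
k(C, Z) = 216 - 6*Z (k(C, Z) = -6*Z + 216 = 216 - 6*Z)
H = 42597
H/k(81, 9*2 + 0) = 42597/(216 - 6*(9*2 + 0)) = 42597/(216 - 6*(18 + 0)) = 42597/(216 - 6*18) = 42597/(216 - 108) = 42597/108 = 42597*(1/108) = 4733/12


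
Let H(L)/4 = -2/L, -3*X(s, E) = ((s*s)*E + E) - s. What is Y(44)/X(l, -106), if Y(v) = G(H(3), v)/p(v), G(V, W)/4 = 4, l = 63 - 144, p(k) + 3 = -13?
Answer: -3/695491 ≈ -4.3135e-6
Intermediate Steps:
p(k) = -16 (p(k) = -3 - 13 = -16)
l = -81
X(s, E) = -E/3 + s/3 - E*s**2/3 (X(s, E) = -(((s*s)*E + E) - s)/3 = -((s**2*E + E) - s)/3 = -((E*s**2 + E) - s)/3 = -((E + E*s**2) - s)/3 = -(E - s + E*s**2)/3 = -E/3 + s/3 - E*s**2/3)
H(L) = -8/L (H(L) = 4*(-2/L) = -8/L)
G(V, W) = 16 (G(V, W) = 4*4 = 16)
Y(v) = -1 (Y(v) = 16/(-16) = 16*(-1/16) = -1)
Y(44)/X(l, -106) = -1/(-1/3*(-106) + (1/3)*(-81) - 1/3*(-106)*(-81)**2) = -1/(106/3 - 27 - 1/3*(-106)*6561) = -1/(106/3 - 27 + 231822) = -1/695491/3 = -1*3/695491 = -3/695491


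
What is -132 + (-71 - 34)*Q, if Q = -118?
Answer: 12258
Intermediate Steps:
-132 + (-71 - 34)*Q = -132 + (-71 - 34)*(-118) = -132 - 105*(-118) = -132 + 12390 = 12258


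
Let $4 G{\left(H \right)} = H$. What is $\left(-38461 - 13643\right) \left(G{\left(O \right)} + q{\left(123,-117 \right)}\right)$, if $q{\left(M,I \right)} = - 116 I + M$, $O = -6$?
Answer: $-713486124$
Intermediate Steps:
$G{\left(H \right)} = \frac{H}{4}$
$q{\left(M,I \right)} = M - 116 I$
$\left(-38461 - 13643\right) \left(G{\left(O \right)} + q{\left(123,-117 \right)}\right) = \left(-38461 - 13643\right) \left(\frac{1}{4} \left(-6\right) + \left(123 - -13572\right)\right) = - 52104 \left(- \frac{3}{2} + \left(123 + 13572\right)\right) = - 52104 \left(- \frac{3}{2} + 13695\right) = \left(-52104\right) \frac{27387}{2} = -713486124$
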